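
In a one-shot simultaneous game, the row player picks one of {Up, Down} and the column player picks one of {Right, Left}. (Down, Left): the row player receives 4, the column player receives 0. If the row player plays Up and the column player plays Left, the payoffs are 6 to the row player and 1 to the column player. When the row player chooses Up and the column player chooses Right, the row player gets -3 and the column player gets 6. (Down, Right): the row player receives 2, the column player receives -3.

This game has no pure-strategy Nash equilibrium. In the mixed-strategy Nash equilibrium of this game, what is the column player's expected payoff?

3/8

The column player's indifference between Right and Left determines the row player's mixing probability p:
  the column player's expected payoff from Right: p·6 + (1−p)·(-3) = 9p - 3
  the column player's expected payoff from Left: p·1 + (1−p)·0 = p
  9p - 3 = p  ⇒  8p = 3  ⇒  p = 3/8.
At equilibrium the column player is indifferent across columns, so the column player's payoff equals the payoff from Right: (3/8)·6 + (5/8)·(-3) = 3/8.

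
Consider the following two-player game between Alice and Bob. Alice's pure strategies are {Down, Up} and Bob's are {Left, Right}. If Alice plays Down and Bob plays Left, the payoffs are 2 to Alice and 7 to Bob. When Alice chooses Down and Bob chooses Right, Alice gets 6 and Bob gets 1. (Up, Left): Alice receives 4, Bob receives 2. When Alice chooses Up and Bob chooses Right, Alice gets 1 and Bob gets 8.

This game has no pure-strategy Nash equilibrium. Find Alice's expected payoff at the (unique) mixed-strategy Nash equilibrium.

22/7

Bob's mix must leave Alice indifferent between Down and Up.
  Alice's payoff from Down: q·2 + (1−q)·6 = -4q + 6
  Alice's payoff from Up: q·4 + (1−q)·1 = 3q + 1
  -4q + 6 = 3q + 1  ⇒  -7q = -5  ⇒  q = 5/7.
At equilibrium Alice is indifferent across rows, so Alice's payoff equals the payoff from Down: (5/7)·2 + (2/7)·6 = 22/7.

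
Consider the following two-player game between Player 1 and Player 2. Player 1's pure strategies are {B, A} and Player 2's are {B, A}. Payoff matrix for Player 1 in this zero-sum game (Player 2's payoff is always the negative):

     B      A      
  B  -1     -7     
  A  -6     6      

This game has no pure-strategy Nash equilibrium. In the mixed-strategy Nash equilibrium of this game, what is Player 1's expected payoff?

Set Player 1's expected payoff from B equal to that from A:
  Player 1's payoff to B: q·(-1) + (1−q)·(-7) = 6q - 7
  Player 1's payoff to A: q·(-6) + (1−q)·6 = -12q + 6
  6q - 7 = -12q + 6  ⇒  18q = 13  ⇒  q = 13/18.
At equilibrium Player 1 is indifferent across rows, so Player 1's payoff equals the payoff from B: (13/18)·(-1) + (5/18)·(-7) = -8/3.

-8/3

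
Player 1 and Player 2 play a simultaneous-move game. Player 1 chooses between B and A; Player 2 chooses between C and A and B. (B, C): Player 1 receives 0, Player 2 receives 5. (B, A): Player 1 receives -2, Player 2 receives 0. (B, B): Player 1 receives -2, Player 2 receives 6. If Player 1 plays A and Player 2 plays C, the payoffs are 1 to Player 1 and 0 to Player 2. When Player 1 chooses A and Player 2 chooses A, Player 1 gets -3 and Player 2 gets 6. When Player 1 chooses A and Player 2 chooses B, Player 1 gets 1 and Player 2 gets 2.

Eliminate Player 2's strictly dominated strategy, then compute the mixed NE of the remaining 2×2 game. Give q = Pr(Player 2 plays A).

q = 3/4

Player 2's strategy C is strictly dominated by B: 6 > 5 and 2 > 0. Eliminate C.
For Player 1 to be willing to mix, Player 1 must be indifferent between B and A, which pins down Player 2's mix.
  Player 1's payoff to B: q·(-2) + (1−q)·(-2) = -2
  Player 1's payoff to A: q·(-3) + (1−q)·1 = -4q + 1
  -2 = -4q + 1  ⇒  4q = 3  ⇒  q = 3/4.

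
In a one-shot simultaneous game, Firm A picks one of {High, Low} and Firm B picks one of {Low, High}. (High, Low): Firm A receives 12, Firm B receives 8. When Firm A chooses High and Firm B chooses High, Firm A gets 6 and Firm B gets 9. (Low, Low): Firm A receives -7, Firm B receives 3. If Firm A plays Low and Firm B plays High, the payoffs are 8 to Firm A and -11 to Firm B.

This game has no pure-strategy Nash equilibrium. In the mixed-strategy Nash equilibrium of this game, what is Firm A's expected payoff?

46/7

Firm B's mix must leave Firm A indifferent between High and Low.
  Firm A's payoff to High: q·12 + (1−q)·6 = 6q + 6
  Firm A's payoff to Low: q·(-7) + (1−q)·8 = -15q + 8
  6q + 6 = -15q + 8  ⇒  21q = 2  ⇒  q = 2/21.
At equilibrium Firm A is indifferent across rows, so Firm A's payoff equals the payoff from High: (2/21)·12 + (19/21)·6 = 46/7.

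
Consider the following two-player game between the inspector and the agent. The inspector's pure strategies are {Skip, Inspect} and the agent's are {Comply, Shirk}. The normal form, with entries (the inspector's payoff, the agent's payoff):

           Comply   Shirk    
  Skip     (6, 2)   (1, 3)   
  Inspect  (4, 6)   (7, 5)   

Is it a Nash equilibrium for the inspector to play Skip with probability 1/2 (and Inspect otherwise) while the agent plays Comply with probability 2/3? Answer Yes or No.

No

Given the agent's mix q = 2/3, the inspector's payoff from Skip is 13/3 but from Inspect is 5. The inspector strictly prefers Inspect, so the inspector would not mix.
So the proposed profile is not a Nash equilibrium.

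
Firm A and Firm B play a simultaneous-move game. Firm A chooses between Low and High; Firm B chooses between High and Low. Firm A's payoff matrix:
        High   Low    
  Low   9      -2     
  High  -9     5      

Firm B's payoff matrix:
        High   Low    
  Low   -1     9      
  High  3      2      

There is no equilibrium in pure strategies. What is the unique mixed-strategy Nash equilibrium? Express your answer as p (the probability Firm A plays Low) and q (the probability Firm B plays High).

For Firm B to be willing to mix, Firm B must be indifferent between High and Low, which pins down Firm A's mix.
  Firm B's payoff to High: p·(-1) + (1−p)·3 = -4p + 3
  Firm B's payoff to Low: p·9 + (1−p)·2 = 7p + 2
  -4p + 3 = 7p + 2  ⇒  -11p = -1  ⇒  p = 1/11.
For Firm A to be willing to mix, Firm A must be indifferent between Low and High, which pins down Firm B's mix.
  Firm A's payoff from Low: q·9 + (1−q)·(-2) = 11q - 2
  Firm A's payoff from High: q·(-9) + (1−q)·5 = -14q + 5
  11q - 2 = -14q + 5  ⇒  25q = 7  ⇒  q = 7/25.

p = 1/11, q = 7/25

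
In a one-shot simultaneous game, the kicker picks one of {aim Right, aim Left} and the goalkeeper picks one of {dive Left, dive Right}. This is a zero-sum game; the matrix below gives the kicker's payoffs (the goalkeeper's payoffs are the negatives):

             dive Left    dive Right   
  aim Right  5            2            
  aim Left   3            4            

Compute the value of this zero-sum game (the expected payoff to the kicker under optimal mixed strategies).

Set the kicker's expected payoff from aim Right equal to that from aim Left:
  the kicker's payoff to aim Right: q·5 + (1−q)·2 = 3q + 2
  the kicker's payoff to aim Left: q·3 + (1−q)·4 = -q + 4
  3q + 2 = -q + 4  ⇒  4q = 2  ⇒  q = 1/2.
The value is the kicker's expected payoff against this mix (using aim Right): (1/2)·5 + (1/2)·2 = 7/2.

v = 7/2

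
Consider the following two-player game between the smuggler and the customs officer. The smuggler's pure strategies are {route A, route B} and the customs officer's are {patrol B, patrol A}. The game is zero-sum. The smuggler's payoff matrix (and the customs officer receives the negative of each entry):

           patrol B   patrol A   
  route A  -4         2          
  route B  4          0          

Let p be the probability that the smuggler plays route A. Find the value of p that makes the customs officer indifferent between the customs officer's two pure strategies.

For the customs officer to be willing to mix, the customs officer must be indifferent between patrol B and patrol A, which pins down the smuggler's mix.
  the customs officer's payoff to patrol B: p·4 + (1−p)·(-4) = 8p - 4
  the customs officer's payoff to patrol A: p·(-2) + (1−p)·0 = -2p
  8p - 4 = -2p  ⇒  10p = 4  ⇒  p = 2/5.

p = 2/5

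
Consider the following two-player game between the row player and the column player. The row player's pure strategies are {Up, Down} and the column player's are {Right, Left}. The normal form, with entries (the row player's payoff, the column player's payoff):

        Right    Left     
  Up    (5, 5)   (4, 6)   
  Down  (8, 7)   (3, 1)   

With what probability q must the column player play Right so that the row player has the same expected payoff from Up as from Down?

q = 1/4

For the row player to be willing to mix, the row player must be indifferent between Up and Down, which pins down the column player's mix.
  the row player's expected payoff from Up: q·5 + (1−q)·4 = q + 4
  the row player's expected payoff from Down: q·8 + (1−q)·3 = 5q + 3
  q + 4 = 5q + 3  ⇒  -4q = -1  ⇒  q = 1/4.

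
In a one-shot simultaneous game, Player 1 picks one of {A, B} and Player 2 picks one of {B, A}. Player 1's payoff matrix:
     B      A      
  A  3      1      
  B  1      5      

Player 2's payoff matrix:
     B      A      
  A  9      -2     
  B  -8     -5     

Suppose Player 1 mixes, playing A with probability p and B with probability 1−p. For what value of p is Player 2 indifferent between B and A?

p = 3/14

For Player 2 to be willing to mix, Player 2 must be indifferent between B and A, which pins down Player 1's mix.
  Player 2's payoff to B: p·9 + (1−p)·(-8) = 17p - 8
  Player 2's payoff to A: p·(-2) + (1−p)·(-5) = 3p - 5
  17p - 8 = 3p - 5  ⇒  14p = 3  ⇒  p = 3/14.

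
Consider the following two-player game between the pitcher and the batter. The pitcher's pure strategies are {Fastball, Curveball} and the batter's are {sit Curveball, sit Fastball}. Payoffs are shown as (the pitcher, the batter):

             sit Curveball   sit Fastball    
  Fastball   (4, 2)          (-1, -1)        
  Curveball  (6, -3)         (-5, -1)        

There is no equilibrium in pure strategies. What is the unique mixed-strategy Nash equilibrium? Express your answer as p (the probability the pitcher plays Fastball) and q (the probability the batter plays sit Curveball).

For the batter to be willing to mix, the batter must be indifferent between sit Curveball and sit Fastball, which pins down the pitcher's mix.
  the batter's payoff to sit Curveball: p·2 + (1−p)·(-3) = 5p - 3
  the batter's payoff to sit Fastball: p·(-1) + (1−p)·(-1) = -1
  5p - 3 = -1  ⇒  5p = 2  ⇒  p = 2/5.
In a mixed equilibrium the pitcher is indifferent between Fastball and Curveball; this condition fixes q.
  the pitcher's payoff to Fastball: q·4 + (1−q)·(-1) = 5q - 1
  the pitcher's payoff to Curveball: q·6 + (1−q)·(-5) = 11q - 5
  5q - 1 = 11q - 5  ⇒  -6q = -4  ⇒  q = 2/3.

p = 2/5, q = 2/3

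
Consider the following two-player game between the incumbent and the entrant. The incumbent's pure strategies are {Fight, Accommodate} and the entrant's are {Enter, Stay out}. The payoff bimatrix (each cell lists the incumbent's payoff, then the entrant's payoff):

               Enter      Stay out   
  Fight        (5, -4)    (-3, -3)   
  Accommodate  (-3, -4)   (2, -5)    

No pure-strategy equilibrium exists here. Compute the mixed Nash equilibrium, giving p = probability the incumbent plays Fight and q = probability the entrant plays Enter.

In a mixed equilibrium the entrant is indifferent between Enter and Stay out; this condition fixes p.
  the entrant's payoff from Enter: p·(-4) + (1−p)·(-4) = -4
  the entrant's payoff from Stay out: p·(-3) + (1−p)·(-5) = 2p - 5
  -4 = 2p - 5  ⇒  -2p = -1  ⇒  p = 1/2.
The incumbent's indifference between Fight and Accommodate determines the entrant's mixing probability q:
  the incumbent's payoff from Fight: q·5 + (1−q)·(-3) = 8q - 3
  the incumbent's payoff from Accommodate: q·(-3) + (1−q)·2 = -5q + 2
  8q - 3 = -5q + 2  ⇒  13q = 5  ⇒  q = 5/13.

p = 1/2, q = 5/13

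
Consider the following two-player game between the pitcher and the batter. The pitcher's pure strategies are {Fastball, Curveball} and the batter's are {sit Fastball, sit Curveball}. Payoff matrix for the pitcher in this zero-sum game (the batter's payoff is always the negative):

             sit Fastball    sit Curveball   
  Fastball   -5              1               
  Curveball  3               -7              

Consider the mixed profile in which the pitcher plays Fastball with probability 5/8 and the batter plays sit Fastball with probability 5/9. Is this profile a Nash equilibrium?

No

Given the batter's mix q = 5/9, the pitcher's payoff from Fastball is -7/3 but from Curveball is -13/9. The pitcher strictly prefers Curveball, so the pitcher would not mix.
So the proposed profile is not a Nash equilibrium.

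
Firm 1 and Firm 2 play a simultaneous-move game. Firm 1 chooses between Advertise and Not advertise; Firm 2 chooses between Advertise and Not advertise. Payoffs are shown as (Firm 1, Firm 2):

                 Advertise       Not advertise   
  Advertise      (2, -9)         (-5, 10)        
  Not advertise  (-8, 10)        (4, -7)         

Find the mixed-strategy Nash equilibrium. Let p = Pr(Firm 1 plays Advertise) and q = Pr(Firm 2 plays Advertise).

Firm 1's mix must leave Firm 2 indifferent between Advertise and Not advertise.
  Firm 2's expected payoff from Advertise: p·(-9) + (1−p)·10 = -19p + 10
  Firm 2's expected payoff from Not advertise: p·10 + (1−p)·(-7) = 17p - 7
  -19p + 10 = 17p - 7  ⇒  -36p = -17  ⇒  p = 17/36.
In a mixed equilibrium Firm 1 is indifferent between Advertise and Not advertise; this condition fixes q.
  Firm 1's payoff to Advertise: q·2 + (1−q)·(-5) = 7q - 5
  Firm 1's payoff to Not advertise: q·(-8) + (1−q)·4 = -12q + 4
  7q - 5 = -12q + 4  ⇒  19q = 9  ⇒  q = 9/19.

p = 17/36, q = 9/19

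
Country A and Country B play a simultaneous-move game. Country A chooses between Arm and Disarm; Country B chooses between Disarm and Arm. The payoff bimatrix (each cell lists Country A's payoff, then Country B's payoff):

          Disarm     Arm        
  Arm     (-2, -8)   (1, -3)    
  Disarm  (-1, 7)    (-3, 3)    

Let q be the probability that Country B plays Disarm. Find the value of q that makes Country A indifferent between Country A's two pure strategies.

q = 4/5

In a mixed equilibrium Country A is indifferent between Arm and Disarm; this condition fixes q.
  Country A's payoff to Arm: q·(-2) + (1−q)·1 = -3q + 1
  Country A's payoff to Disarm: q·(-1) + (1−q)·(-3) = 2q - 3
  -3q + 1 = 2q - 3  ⇒  -5q = -4  ⇒  q = 4/5.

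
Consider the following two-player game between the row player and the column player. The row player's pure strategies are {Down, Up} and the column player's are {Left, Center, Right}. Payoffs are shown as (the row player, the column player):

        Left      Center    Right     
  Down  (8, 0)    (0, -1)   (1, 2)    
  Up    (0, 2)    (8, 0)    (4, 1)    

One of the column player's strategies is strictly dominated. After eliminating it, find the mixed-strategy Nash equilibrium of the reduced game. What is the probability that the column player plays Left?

q = 3/11

The column player's strategy Center is strictly dominated by Right: 2 > -1 and 1 > 0. Eliminate Center.
In a mixed equilibrium the row player is indifferent between Down and Up; this condition fixes q.
  the row player's expected payoff from Down: q·8 + (1−q)·1 = 7q + 1
  the row player's expected payoff from Up: q·0 + (1−q)·4 = -4q + 4
  7q + 1 = -4q + 4  ⇒  11q = 3  ⇒  q = 3/11.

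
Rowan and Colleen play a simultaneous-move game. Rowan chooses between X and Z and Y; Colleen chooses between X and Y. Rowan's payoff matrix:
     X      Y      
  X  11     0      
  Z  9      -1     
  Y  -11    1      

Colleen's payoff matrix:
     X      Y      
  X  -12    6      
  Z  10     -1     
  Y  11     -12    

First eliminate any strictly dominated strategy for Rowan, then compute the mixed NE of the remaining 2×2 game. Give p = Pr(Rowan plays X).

Rowan's strategy Z is strictly dominated by X: 11 > 9 and 0 > -1. Eliminate Z.
Colleen's indifference between X and Y determines Rowan's mixing probability p:
  Colleen's payoff from X: p·(-12) + (1−p)·11 = -23p + 11
  Colleen's payoff from Y: p·6 + (1−p)·(-12) = 18p - 12
  -23p + 11 = 18p - 12  ⇒  -41p = -23  ⇒  p = 23/41.

p = 23/41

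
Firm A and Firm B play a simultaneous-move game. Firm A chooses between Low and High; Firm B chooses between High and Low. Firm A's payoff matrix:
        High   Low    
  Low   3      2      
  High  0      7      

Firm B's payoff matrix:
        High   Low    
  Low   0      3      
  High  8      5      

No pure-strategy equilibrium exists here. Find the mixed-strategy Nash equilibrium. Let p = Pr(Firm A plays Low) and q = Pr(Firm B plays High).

p = 1/2, q = 5/8

Firm A's mix must leave Firm B indifferent between High and Low.
  Firm B's expected payoff from High: p·0 + (1−p)·8 = -8p + 8
  Firm B's expected payoff from Low: p·3 + (1−p)·5 = -2p + 5
  -8p + 8 = -2p + 5  ⇒  -6p = -3  ⇒  p = 1/2.
For Firm A to be willing to mix, Firm A must be indifferent between Low and High, which pins down Firm B's mix.
  Firm A's expected payoff from Low: q·3 + (1−q)·2 = q + 2
  Firm A's expected payoff from High: q·0 + (1−q)·7 = -7q + 7
  q + 2 = -7q + 7  ⇒  8q = 5  ⇒  q = 5/8.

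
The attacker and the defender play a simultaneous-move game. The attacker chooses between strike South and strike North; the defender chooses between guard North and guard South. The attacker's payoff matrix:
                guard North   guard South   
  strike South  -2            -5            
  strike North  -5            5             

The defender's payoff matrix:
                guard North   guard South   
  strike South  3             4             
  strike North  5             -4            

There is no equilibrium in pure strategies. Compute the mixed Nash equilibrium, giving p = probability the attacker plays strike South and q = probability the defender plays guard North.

Set the defender's expected payoff from guard North equal to that from guard South:
  the defender's payoff to guard North: p·3 + (1−p)·5 = -2p + 5
  the defender's payoff to guard South: p·4 + (1−p)·(-4) = 8p - 4
  -2p + 5 = 8p - 4  ⇒  -10p = -9  ⇒  p = 9/10.
For the attacker to be willing to mix, the attacker must be indifferent between strike South and strike North, which pins down the defender's mix.
  the attacker's expected payoff from strike South: q·(-2) + (1−q)·(-5) = 3q - 5
  the attacker's expected payoff from strike North: q·(-5) + (1−q)·5 = -10q + 5
  3q - 5 = -10q + 5  ⇒  13q = 10  ⇒  q = 10/13.

p = 9/10, q = 10/13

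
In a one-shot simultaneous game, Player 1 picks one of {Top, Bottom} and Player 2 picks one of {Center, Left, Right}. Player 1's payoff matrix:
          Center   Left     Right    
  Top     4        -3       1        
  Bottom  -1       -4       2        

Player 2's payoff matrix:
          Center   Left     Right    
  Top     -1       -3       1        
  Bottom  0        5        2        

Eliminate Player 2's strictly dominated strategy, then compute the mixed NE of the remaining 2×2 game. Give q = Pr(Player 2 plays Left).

q = 1/2

Player 2's strategy Center is strictly dominated by Right: 1 > -1 and 2 > 0. Eliminate Center.
Player 1's indifference between Top and Bottom determines Player 2's mixing probability q:
  Player 1's expected payoff from Top: q·(-3) + (1−q)·1 = -4q + 1
  Player 1's expected payoff from Bottom: q·(-4) + (1−q)·2 = -6q + 2
  -4q + 1 = -6q + 2  ⇒  2q = 1  ⇒  q = 1/2.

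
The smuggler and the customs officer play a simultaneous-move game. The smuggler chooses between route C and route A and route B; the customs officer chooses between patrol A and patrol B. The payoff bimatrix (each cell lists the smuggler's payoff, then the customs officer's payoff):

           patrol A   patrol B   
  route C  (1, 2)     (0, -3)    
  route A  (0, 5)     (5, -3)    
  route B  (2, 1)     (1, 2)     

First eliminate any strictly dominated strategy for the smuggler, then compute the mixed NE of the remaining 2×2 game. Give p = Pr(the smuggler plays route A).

p = 1/9

The smuggler's strategy route C is strictly dominated by route B: 2 > 1 and 1 > 0. Eliminate route C.
For the customs officer to be willing to mix, the customs officer must be indifferent between patrol A and patrol B, which pins down the smuggler's mix.
  the customs officer's expected payoff from patrol A: p·5 + (1−p)·1 = 4p + 1
  the customs officer's expected payoff from patrol B: p·(-3) + (1−p)·2 = -5p + 2
  4p + 1 = -5p + 2  ⇒  9p = 1  ⇒  p = 1/9.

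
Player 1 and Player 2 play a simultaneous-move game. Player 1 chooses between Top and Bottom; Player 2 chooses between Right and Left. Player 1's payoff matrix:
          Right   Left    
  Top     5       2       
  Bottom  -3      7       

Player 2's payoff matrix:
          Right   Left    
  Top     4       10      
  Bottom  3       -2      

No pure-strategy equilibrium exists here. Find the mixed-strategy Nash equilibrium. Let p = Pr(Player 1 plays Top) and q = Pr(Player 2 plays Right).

p = 5/11, q = 5/13

In a mixed equilibrium Player 2 is indifferent between Right and Left; this condition fixes p.
  Player 2's expected payoff from Right: p·4 + (1−p)·3 = p + 3
  Player 2's expected payoff from Left: p·10 + (1−p)·(-2) = 12p - 2
  p + 3 = 12p - 2  ⇒  -11p = -5  ⇒  p = 5/11.
Set Player 1's expected payoff from Top equal to that from Bottom:
  Player 1's expected payoff from Top: q·5 + (1−q)·2 = 3q + 2
  Player 1's expected payoff from Bottom: q·(-3) + (1−q)·7 = -10q + 7
  3q + 2 = -10q + 7  ⇒  13q = 5  ⇒  q = 5/13.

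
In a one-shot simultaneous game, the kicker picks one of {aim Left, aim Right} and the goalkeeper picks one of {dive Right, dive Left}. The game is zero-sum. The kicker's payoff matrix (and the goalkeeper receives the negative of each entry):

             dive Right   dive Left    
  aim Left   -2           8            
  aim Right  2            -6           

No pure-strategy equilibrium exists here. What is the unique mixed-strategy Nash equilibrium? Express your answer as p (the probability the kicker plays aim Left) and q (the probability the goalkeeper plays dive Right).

For the goalkeeper to be willing to mix, the goalkeeper must be indifferent between dive Right and dive Left, which pins down the kicker's mix.
  the goalkeeper's expected payoff from dive Right: p·2 + (1−p)·(-2) = 4p - 2
  the goalkeeper's expected payoff from dive Left: p·(-8) + (1−p)·6 = -14p + 6
  4p - 2 = -14p + 6  ⇒  18p = 8  ⇒  p = 4/9.
The goalkeeper's mix must leave the kicker indifferent between aim Left and aim Right.
  the kicker's expected payoff from aim Left: q·(-2) + (1−q)·8 = -10q + 8
  the kicker's expected payoff from aim Right: q·2 + (1−q)·(-6) = 8q - 6
  -10q + 8 = 8q - 6  ⇒  -18q = -14  ⇒  q = 7/9.

p = 4/9, q = 7/9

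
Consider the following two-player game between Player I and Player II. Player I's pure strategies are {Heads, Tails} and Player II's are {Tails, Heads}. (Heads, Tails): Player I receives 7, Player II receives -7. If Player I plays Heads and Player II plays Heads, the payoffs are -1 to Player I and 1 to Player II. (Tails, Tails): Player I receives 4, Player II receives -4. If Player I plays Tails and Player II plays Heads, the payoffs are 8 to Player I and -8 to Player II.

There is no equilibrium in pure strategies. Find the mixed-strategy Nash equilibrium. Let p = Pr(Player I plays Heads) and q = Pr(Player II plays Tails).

p = 1/3, q = 3/4

Player I's mix must leave Player II indifferent between Tails and Heads.
  Player II's expected payoff from Tails: p·(-7) + (1−p)·(-4) = -3p - 4
  Player II's expected payoff from Heads: p·1 + (1−p)·(-8) = 9p - 8
  -3p - 4 = 9p - 8  ⇒  -12p = -4  ⇒  p = 1/3.
In a mixed equilibrium Player I is indifferent between Heads and Tails; this condition fixes q.
  Player I's payoff from Heads: q·7 + (1−q)·(-1) = 8q - 1
  Player I's payoff from Tails: q·4 + (1−q)·8 = -4q + 8
  8q - 1 = -4q + 8  ⇒  12q = 9  ⇒  q = 3/4.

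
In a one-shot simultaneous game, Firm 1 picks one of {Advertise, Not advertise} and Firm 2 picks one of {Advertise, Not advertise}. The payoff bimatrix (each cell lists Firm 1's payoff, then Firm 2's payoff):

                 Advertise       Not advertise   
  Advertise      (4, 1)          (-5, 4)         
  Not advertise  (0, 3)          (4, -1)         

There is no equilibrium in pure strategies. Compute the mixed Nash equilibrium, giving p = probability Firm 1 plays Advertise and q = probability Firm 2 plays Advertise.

p = 4/7, q = 9/13

In a mixed equilibrium Firm 2 is indifferent between Advertise and Not advertise; this condition fixes p.
  Firm 2's expected payoff from Advertise: p·1 + (1−p)·3 = -2p + 3
  Firm 2's expected payoff from Not advertise: p·4 + (1−p)·(-1) = 5p - 1
  -2p + 3 = 5p - 1  ⇒  -7p = -4  ⇒  p = 4/7.
Firm 2's mix must leave Firm 1 indifferent between Advertise and Not advertise.
  Firm 1's payoff to Advertise: q·4 + (1−q)·(-5) = 9q - 5
  Firm 1's payoff to Not advertise: q·0 + (1−q)·4 = -4q + 4
  9q - 5 = -4q + 4  ⇒  13q = 9  ⇒  q = 9/13.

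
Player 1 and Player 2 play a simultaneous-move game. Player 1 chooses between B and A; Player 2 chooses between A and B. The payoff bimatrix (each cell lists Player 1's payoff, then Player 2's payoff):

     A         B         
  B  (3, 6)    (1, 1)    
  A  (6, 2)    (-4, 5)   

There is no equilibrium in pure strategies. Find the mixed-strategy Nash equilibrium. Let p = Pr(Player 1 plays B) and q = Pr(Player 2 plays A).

In a mixed equilibrium Player 2 is indifferent between A and B; this condition fixes p.
  Player 2's payoff from A: p·6 + (1−p)·2 = 4p + 2
  Player 2's payoff from B: p·1 + (1−p)·5 = -4p + 5
  4p + 2 = -4p + 5  ⇒  8p = 3  ⇒  p = 3/8.
Set Player 1's expected payoff from B equal to that from A:
  Player 1's payoff from B: q·3 + (1−q)·1 = 2q + 1
  Player 1's payoff from A: q·6 + (1−q)·(-4) = 10q - 4
  2q + 1 = 10q - 4  ⇒  -8q = -5  ⇒  q = 5/8.

p = 3/8, q = 5/8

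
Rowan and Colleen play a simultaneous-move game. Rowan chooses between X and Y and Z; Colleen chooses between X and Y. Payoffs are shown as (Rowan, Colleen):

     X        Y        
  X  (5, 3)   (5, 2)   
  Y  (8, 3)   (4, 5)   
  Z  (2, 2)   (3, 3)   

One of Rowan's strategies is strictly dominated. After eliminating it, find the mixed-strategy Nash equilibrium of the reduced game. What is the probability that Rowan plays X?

p = 2/3

Rowan's strategy Z is strictly dominated by X: 5 > 2 and 5 > 3. Eliminate Z.
In a mixed equilibrium Colleen is indifferent between X and Y; this condition fixes p.
  Colleen's payoff to X: p·3 + (1−p)·3 = 3
  Colleen's payoff to Y: p·2 + (1−p)·5 = -3p + 5
  3 = -3p + 5  ⇒  3p = 2  ⇒  p = 2/3.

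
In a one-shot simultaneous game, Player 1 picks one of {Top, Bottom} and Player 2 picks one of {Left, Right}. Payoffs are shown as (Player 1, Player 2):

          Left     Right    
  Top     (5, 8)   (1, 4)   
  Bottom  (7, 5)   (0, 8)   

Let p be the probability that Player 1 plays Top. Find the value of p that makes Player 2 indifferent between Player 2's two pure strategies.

In a mixed equilibrium Player 2 is indifferent between Left and Right; this condition fixes p.
  Player 2's payoff from Left: p·8 + (1−p)·5 = 3p + 5
  Player 2's payoff from Right: p·4 + (1−p)·8 = -4p + 8
  3p + 5 = -4p + 8  ⇒  7p = 3  ⇒  p = 3/7.

p = 3/7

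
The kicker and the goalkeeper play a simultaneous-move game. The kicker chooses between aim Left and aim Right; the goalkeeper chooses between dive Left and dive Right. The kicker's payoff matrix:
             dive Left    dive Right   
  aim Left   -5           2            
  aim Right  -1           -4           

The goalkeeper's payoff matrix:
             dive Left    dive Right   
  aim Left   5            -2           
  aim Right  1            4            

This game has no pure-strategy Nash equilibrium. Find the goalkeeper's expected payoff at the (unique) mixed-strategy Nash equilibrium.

11/5

In a mixed equilibrium the goalkeeper is indifferent between dive Left and dive Right; this condition fixes p.
  the goalkeeper's payoff from dive Left: p·5 + (1−p)·1 = 4p + 1
  the goalkeeper's payoff from dive Right: p·(-2) + (1−p)·4 = -6p + 4
  4p + 1 = -6p + 4  ⇒  10p = 3  ⇒  p = 3/10.
At equilibrium the goalkeeper is indifferent across columns, so the goalkeeper's payoff equals the payoff from dive Left: (3/10)·5 + (7/10)·1 = 11/5.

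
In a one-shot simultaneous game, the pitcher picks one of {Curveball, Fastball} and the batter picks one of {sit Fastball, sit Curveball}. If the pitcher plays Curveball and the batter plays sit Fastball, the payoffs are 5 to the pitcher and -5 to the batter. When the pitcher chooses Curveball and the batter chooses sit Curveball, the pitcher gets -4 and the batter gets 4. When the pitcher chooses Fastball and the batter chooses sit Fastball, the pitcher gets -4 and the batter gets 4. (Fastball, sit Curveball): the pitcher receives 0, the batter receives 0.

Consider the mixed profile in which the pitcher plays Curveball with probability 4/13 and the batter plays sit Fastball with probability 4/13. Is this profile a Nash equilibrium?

Check the batter's indifference given the pitcher's mix p = 4/13:
  payoff from sit Fastball = 16/13; payoff from sit Curveball = 16/13 — equal.
Check the pitcher's indifference given the batter's mix q = 4/13:
  payoff from Curveball = -16/13; payoff from Fastball = -16/13 — equal.
Both players are indifferent, so neither can profitably deviate.

Yes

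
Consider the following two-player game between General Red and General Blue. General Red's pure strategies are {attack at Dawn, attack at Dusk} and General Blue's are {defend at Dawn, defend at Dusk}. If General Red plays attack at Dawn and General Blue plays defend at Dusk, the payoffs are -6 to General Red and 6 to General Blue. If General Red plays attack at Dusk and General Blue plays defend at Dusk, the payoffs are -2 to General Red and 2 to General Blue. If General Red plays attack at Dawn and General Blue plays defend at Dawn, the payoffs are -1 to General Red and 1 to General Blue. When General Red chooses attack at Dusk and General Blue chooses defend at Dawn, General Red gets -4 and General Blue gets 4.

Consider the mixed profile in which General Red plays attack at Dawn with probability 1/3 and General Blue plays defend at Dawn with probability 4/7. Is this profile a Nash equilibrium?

No

Given General Red's mix p = 1/3, General Blue's payoff from defend at Dawn is 3 but from defend at Dusk is 10/3. General Blue strictly prefers defend at Dusk, so General Blue would not mix.
So the proposed profile is not a Nash equilibrium.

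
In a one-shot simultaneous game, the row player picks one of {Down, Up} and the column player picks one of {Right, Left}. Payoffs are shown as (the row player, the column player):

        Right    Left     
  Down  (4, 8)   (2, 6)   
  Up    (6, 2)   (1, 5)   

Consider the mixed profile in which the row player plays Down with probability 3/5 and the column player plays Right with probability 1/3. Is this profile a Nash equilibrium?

Check the column player's indifference given the row player's mix p = 3/5:
  payoff from Right = 28/5; payoff from Left = 28/5 — equal.
Check the row player's indifference given the column player's mix q = 1/3:
  payoff from Down = 8/3; payoff from Up = 8/3 — equal.
Both players are indifferent, so neither can profitably deviate.

Yes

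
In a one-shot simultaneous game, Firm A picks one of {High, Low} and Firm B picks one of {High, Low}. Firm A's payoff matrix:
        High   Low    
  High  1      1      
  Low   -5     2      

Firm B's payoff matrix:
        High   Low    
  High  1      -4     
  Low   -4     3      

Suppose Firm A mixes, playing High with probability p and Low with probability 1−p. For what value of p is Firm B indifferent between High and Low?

Firm A's mix must leave Firm B indifferent between High and Low.
  Firm B's expected payoff from High: p·1 + (1−p)·(-4) = 5p - 4
  Firm B's expected payoff from Low: p·(-4) + (1−p)·3 = -7p + 3
  5p - 4 = -7p + 3  ⇒  12p = 7  ⇒  p = 7/12.

p = 7/12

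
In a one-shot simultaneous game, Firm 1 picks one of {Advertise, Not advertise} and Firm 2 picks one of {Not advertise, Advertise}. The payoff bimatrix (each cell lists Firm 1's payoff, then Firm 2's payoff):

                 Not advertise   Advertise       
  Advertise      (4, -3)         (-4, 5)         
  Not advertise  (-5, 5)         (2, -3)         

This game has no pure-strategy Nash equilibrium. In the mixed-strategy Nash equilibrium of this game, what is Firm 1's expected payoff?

-4/5

For Firm 1 to be willing to mix, Firm 1 must be indifferent between Advertise and Not advertise, which pins down Firm 2's mix.
  Firm 1's payoff from Advertise: q·4 + (1−q)·(-4) = 8q - 4
  Firm 1's payoff from Not advertise: q·(-5) + (1−q)·2 = -7q + 2
  8q - 4 = -7q + 2  ⇒  15q = 6  ⇒  q = 2/5.
At equilibrium Firm 1 is indifferent across rows, so Firm 1's payoff equals the payoff from Advertise: (2/5)·4 + (3/5)·(-4) = -4/5.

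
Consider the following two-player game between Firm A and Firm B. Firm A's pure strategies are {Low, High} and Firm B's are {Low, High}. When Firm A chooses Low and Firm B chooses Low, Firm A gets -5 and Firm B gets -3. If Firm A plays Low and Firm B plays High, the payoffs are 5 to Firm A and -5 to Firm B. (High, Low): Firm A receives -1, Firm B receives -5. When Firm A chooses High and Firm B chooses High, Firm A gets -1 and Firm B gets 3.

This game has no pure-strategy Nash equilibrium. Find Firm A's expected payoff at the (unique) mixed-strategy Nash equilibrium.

Set Firm A's expected payoff from Low equal to that from High:
  Firm A's payoff to Low: q·(-5) + (1−q)·5 = -10q + 5
  Firm A's payoff to High: q·(-1) + (1−q)·(-1) = -1
  -10q + 5 = -1  ⇒  -10q = -6  ⇒  q = 3/5.
At equilibrium Firm A is indifferent across rows, so Firm A's payoff equals the payoff from Low: (3/5)·(-5) + (2/5)·5 = -1.

-1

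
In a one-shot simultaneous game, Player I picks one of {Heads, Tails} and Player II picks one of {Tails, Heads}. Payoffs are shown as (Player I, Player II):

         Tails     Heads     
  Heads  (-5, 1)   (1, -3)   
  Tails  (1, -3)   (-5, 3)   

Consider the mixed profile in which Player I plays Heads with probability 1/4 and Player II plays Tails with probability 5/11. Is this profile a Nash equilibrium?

Given Player I's mix p = 1/4, Player II's payoff from Tails is -2 but from Heads is 3/2. Player II strictly prefers Heads, so Player II would not mix.
So the proposed profile is not a Nash equilibrium.

No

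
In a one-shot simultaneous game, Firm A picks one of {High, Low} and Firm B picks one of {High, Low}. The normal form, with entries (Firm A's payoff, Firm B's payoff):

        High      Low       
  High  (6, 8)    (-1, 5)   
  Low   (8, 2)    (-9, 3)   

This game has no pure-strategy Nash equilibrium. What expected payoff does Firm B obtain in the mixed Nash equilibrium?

7/2

In a mixed equilibrium Firm B is indifferent between High and Low; this condition fixes p.
  Firm B's payoff to High: p·8 + (1−p)·2 = 6p + 2
  Firm B's payoff to Low: p·5 + (1−p)·3 = 2p + 3
  6p + 2 = 2p + 3  ⇒  4p = 1  ⇒  p = 1/4.
At equilibrium Firm B is indifferent across columns, so Firm B's payoff equals the payoff from High: (1/4)·8 + (3/4)·2 = 7/2.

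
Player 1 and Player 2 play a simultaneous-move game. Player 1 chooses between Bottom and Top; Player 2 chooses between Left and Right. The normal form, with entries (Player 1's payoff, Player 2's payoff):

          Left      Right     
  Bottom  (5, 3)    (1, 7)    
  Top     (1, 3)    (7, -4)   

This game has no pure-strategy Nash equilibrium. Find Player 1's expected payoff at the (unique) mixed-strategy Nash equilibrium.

17/5

Player 2's mix must leave Player 1 indifferent between Bottom and Top.
  Player 1's payoff to Bottom: q·5 + (1−q)·1 = 4q + 1
  Player 1's payoff to Top: q·1 + (1−q)·7 = -6q + 7
  4q + 1 = -6q + 7  ⇒  10q = 6  ⇒  q = 3/5.
At equilibrium Player 1 is indifferent across rows, so Player 1's payoff equals the payoff from Bottom: (3/5)·5 + (2/5)·1 = 17/5.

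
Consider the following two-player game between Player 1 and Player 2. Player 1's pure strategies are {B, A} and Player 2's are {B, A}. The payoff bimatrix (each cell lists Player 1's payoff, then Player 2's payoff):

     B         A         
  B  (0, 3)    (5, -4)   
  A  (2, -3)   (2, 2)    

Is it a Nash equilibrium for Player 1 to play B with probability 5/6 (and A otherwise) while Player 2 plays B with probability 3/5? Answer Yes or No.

No

Given Player 1's mix p = 5/6, Player 2's payoff from B is 2 but from A is -3. Player 2 strictly prefers B, so Player 2 would not mix.
So the proposed profile is not a Nash equilibrium.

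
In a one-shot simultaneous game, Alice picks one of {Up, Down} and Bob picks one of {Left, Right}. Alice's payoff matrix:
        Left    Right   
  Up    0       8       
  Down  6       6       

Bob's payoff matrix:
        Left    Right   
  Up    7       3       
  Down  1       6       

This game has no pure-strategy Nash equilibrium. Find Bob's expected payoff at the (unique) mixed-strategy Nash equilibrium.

In a mixed equilibrium Bob is indifferent between Left and Right; this condition fixes p.
  Bob's payoff from Left: p·7 + (1−p)·1 = 6p + 1
  Bob's payoff from Right: p·3 + (1−p)·6 = -3p + 6
  6p + 1 = -3p + 6  ⇒  9p = 5  ⇒  p = 5/9.
At equilibrium Bob is indifferent across columns, so Bob's payoff equals the payoff from Left: (5/9)·7 + (4/9)·1 = 13/3.

13/3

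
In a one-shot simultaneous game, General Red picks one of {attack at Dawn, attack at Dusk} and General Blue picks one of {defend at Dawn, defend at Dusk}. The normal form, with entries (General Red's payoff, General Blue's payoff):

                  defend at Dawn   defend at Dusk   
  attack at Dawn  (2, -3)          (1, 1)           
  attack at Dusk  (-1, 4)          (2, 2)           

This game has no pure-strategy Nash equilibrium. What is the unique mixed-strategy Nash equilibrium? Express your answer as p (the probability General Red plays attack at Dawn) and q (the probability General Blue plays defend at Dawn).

In a mixed equilibrium General Blue is indifferent between defend at Dawn and defend at Dusk; this condition fixes p.
  General Blue's payoff from defend at Dawn: p·(-3) + (1−p)·4 = -7p + 4
  General Blue's payoff from defend at Dusk: p·1 + (1−p)·2 = -p + 2
  -7p + 4 = -p + 2  ⇒  -6p = -2  ⇒  p = 1/3.
General Red's indifference between attack at Dawn and attack at Dusk determines General Blue's mixing probability q:
  General Red's payoff from attack at Dawn: q·2 + (1−q)·1 = q + 1
  General Red's payoff from attack at Dusk: q·(-1) + (1−q)·2 = -3q + 2
  q + 1 = -3q + 2  ⇒  4q = 1  ⇒  q = 1/4.

p = 1/3, q = 1/4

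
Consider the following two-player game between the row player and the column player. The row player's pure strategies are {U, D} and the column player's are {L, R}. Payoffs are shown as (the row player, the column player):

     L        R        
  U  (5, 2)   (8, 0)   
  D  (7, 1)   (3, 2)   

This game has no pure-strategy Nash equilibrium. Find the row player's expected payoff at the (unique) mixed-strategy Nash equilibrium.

41/7

Set the row player's expected payoff from U equal to that from D:
  the row player's payoff to U: q·5 + (1−q)·8 = -3q + 8
  the row player's payoff to D: q·7 + (1−q)·3 = 4q + 3
  -3q + 8 = 4q + 3  ⇒  -7q = -5  ⇒  q = 5/7.
At equilibrium the row player is indifferent across rows, so the row player's payoff equals the payoff from U: (5/7)·5 + (2/7)·8 = 41/7.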